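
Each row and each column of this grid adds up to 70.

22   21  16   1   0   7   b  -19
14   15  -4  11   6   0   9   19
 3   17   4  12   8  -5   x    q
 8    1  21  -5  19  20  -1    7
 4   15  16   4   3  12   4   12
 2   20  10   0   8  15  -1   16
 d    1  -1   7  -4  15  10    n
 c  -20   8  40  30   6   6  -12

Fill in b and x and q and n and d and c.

b = 22, x = 21, q = 10, n = 37, d = 5, c = 12

The known cells in row 8 total 58, leaving 70 − 58 = 12 for the blank.
The known cells in row 1 total 48, leaving 70 − 48 = 22 for the blank.
The known cells in column 7 total 49, leaving 70 − 49 = 21 for the blank.
The known cells in row 3 total 60, leaving 70 − 60 = 10 for the blank.
The known cells in column 8 total 33, leaving 70 − 33 = 37 for the blank.
The known cells in row 7 total 65, leaving 70 − 65 = 5 for the blank.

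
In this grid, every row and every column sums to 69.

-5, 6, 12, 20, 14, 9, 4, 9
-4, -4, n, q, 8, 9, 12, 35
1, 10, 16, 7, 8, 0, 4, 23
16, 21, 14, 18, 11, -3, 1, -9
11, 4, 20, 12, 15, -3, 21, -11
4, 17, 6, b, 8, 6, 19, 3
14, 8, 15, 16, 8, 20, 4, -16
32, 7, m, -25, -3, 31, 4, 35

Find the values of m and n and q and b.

m = -12, n = -2, q = 15, b = 6

Row 6 has 4 + 17 + 6 + 8 + 6 + 19 + 3 = 63; the blank must be 69 − 63 = 6.
Column 4 has 20 + 7 + 18 + 12 + 6 + 16 − 25 = 54; the blank must be 69 − 54 = 15.
Row 2 has -4 − 4 + 15 + 8 + 9 + 12 + 35 = 71; the blank must be 69 − 71 = -2.
Row 8 has 32 + 7 − 25 − 3 + 31 + 4 + 35 = 81; the blank must be 69 − 81 = -12.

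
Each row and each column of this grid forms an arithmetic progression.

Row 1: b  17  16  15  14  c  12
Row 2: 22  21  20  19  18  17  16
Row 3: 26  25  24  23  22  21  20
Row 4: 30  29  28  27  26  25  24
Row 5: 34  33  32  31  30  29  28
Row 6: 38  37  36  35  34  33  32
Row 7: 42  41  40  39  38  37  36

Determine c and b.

Along each row the entries change by -1 per step; down each column they change by 4.
Row 1: from 17 at column 2, stepping by -1 to column 6 gives 13.
Row 1: from 17 at column 2, stepping by -1 to column 1 gives 18.

c = 13, b = 18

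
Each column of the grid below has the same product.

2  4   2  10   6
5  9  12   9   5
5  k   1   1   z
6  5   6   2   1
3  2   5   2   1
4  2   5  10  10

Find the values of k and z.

Columns 3 and 4 each multiply to 3600, so every column has product 3600.
Column 2: 4×9×5×2×2 = 720, so the missing entry is 3600 ÷ 720 = 5.
Column 5: 6×5×1×1×10 = 300, so the missing entry is 3600 ÷ 300 = 12.

k = 5, z = 12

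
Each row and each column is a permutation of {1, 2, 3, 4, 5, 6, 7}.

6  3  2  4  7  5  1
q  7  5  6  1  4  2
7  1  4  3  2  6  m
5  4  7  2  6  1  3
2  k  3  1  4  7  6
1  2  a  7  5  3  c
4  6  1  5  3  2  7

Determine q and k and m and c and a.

q = 3, k = 5, m = 5, c = 4, a = 6

For row 3, column 7: row 3 already has {1, 2, 3, 4, 6, 7}; that leaves 5.
At (row 6, col 7): column 7 already has {1, 2, 3, 5, 6, 7}, so the value is 4.
At (row 2, col 1): row 2 already has {1, 2, 4, 5, 6, 7}, so the value is 3.
For row 5, column 2: row 5 already has {1, 2, 3, 4, 6, 7}; that leaves 5.
For row 6, column 3: row 6 already has {1, 2, 3, 4, 5, 7}; that leaves 6.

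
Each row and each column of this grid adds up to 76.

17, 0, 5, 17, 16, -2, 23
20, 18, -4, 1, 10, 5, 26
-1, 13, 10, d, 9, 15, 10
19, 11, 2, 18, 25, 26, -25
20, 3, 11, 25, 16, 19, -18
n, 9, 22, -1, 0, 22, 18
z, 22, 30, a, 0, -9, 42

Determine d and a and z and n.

d = 20, a = -4, z = -5, n = 6

Row 3: -1 + 13 + 10 + 9 + 15 + 10 = 56, so its missing entry is 76 − 56 = 20.
Column 4: 17 + 1 + 20 + 18 + 25 − 1 = 80, so its missing entry is 76 − 80 = -4.
Row 6: 9 + 22 − 1 + 0 + 22 + 18 = 70, so its missing entry is 76 − 70 = 6.
Row 7: 22 + 30 − 4 + 0 − 9 + 42 = 81, so its missing entry is 76 − 81 = -5.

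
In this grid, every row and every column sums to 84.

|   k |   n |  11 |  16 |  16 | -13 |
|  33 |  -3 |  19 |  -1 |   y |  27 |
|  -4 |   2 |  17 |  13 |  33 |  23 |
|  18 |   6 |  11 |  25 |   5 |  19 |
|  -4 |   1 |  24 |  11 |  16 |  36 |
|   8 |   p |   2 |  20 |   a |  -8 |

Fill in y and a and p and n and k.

Column 1: 33 − 4 + 18 − 4 + 8 = 51, so its missing entry is 84 − 51 = 33.
Row 1: 33 + 11 + 16 + 16 − 13 = 63, so its missing entry is 84 − 63 = 21.
Column 2: 21 − 3 + 2 + 6 + 1 = 27, so its missing entry is 84 − 27 = 57.
Row 6: 8 + 57 + 2 + 20 − 8 = 79, so its missing entry is 84 − 79 = 5.
Row 2: 33 − 3 + 19 − 1 + 27 = 75, so its missing entry is 84 − 75 = 9.

y = 9, a = 5, p = 57, n = 21, k = 33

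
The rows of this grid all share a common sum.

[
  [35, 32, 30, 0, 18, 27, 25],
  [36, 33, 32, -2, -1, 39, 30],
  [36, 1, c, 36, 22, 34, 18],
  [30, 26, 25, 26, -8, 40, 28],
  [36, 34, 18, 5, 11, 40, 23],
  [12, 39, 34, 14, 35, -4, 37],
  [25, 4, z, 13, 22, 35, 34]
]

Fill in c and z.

c = 20, z = 34

The complete rows each total 167.
Row 3 is missing 167 − 147 = 20 (since 36 + 1 + 36 + 22 + 34 + 18 = 147).
Row 7 is missing 167 − 133 = 34 (since 25 + 4 + 13 + 22 + 35 + 34 = 133).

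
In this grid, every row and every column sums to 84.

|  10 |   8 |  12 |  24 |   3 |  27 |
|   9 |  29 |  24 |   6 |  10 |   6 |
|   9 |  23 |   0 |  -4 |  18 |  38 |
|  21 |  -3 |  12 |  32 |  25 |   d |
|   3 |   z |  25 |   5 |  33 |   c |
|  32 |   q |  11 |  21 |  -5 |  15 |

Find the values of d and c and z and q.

d = -3, c = 1, z = 17, q = 10

The known cells in row 6 total 74, leaving 84 − 74 = 10 for the blank.
The known cells in column 2 total 67, leaving 84 − 67 = 17 for the blank.
The known cells in row 5 total 83, leaving 84 − 83 = 1 for the blank.
The known cells in row 4 total 87, leaving 84 − 87 = -3 for the blank.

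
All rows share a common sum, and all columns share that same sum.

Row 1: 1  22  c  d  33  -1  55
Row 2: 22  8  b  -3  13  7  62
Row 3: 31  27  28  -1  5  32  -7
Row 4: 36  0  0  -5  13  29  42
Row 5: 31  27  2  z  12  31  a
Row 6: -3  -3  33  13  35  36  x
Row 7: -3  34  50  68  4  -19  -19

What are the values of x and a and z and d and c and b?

x = 4, a = -22, z = 34, d = 9, c = -4, b = 6

Rows 3 and 4 both sum to 115, so that's the common total.
Row 2: 22 + 8 − 3 + 13 + 7 + 62 = 109, so its missing entry is 115 − 109 = 6.
Column 3: 6 + 28 + 0 + 2 + 33 + 50 = 119, so its missing entry is 115 − 119 = -4.
Row 1: 1 + 22 − 4 + 33 − 1 + 55 = 106, so its missing entry is 115 − 106 = 9.
Column 4: 9 − 3 − 1 − 5 + 13 + 68 = 81, so its missing entry is 115 − 81 = 34.
Row 5: 31 + 27 + 2 + 34 + 12 + 31 = 137, so its missing entry is 115 − 137 = -22.
Row 6: -3 − 3 + 33 + 13 + 35 + 36 = 111, so its missing entry is 115 − 111 = 4.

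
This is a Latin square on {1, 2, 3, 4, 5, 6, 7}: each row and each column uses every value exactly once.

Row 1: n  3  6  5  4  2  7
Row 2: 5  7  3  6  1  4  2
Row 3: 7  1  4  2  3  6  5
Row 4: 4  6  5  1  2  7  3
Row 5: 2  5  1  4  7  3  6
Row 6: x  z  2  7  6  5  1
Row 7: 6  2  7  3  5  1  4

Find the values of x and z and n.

Cell (6,2): column 2 already has {1, 2, 3, 5, 6, 7} → 4.
For row 6, column 1: row 6 already has {1, 2, 4, 5, 6, 7}; that leaves 3.
For row 1, column 1: row 1 already has {2, 3, 4, 5, 6, 7}; that leaves 1.

x = 3, z = 4, n = 1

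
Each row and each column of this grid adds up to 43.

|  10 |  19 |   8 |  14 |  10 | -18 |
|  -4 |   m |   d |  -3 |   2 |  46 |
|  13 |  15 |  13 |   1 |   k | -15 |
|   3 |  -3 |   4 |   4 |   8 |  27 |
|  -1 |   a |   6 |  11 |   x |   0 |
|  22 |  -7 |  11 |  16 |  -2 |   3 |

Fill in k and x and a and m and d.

k = 16, x = 9, a = 18, m = 1, d = 1

The known cells in row 3 total 27, leaving 43 − 27 = 16 for the blank.
The known cells in column 5 total 34, leaving 43 − 34 = 9 for the blank.
The known cells in column 3 total 42, leaving 43 − 42 = 1 for the blank.
The known cells in row 2 total 42, leaving 43 − 42 = 1 for the blank.
The known cells in row 5 total 25, leaving 43 − 25 = 18 for the blank.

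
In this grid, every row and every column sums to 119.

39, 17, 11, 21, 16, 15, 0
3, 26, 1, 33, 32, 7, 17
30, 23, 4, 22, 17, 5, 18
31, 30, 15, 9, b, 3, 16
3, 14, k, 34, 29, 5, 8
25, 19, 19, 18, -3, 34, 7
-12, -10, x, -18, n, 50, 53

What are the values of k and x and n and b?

k = 26, x = 43, n = 13, b = 15

The known cells in row 4 total 104, leaving 119 − 104 = 15 for the blank.
The known cells in column 5 total 106, leaving 119 − 106 = 13 for the blank.
The known cells in row 7 total 76, leaving 119 − 76 = 43 for the blank.
The known cells in row 5 total 93, leaving 119 − 93 = 26 for the blank.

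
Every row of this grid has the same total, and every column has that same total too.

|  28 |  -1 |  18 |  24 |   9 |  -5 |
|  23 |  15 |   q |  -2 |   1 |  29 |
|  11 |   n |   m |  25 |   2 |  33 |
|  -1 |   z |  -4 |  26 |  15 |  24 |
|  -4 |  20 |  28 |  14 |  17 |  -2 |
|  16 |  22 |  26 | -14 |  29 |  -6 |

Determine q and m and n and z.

q = 7, m = -2, n = 4, z = 13

Rows 1 and 5 both sum to 73, so that's the common total.
Row 4: -1 − 4 + 26 + 15 + 24 = 60, so its missing entry is 73 − 60 = 13.
Row 2: 23 + 15 − 2 + 1 + 29 = 66, so its missing entry is 73 − 66 = 7.
Column 2: -1 + 15 + 13 + 20 + 22 = 69, so its missing entry is 73 − 69 = 4.
Row 3: 11 + 4 + 25 + 2 + 33 = 75, so its missing entry is 73 − 75 = -2.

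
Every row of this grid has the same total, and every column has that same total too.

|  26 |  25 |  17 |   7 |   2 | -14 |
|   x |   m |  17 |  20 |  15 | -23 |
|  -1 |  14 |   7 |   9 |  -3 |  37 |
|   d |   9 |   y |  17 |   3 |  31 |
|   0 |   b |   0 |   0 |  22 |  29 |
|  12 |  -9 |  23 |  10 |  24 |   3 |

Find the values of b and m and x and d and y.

Rows 1 and 3 both sum to 63, so that's the common total.
Column 3 has 17 + 17 + 7 + 0 + 23 = 64; the blank must be 63 − 64 = -1.
Row 4 has 9 − 1 + 17 + 3 + 31 = 59; the blank must be 63 − 59 = 4.
Column 1 has 26 − 1 + 4 + 0 + 12 = 41; the blank must be 63 − 41 = 22.
Row 2 has 22 + 17 + 20 + 15 − 23 = 51; the blank must be 63 − 51 = 12.
Row 5 has 0 + 0 + 0 + 22 + 29 = 51; the blank must be 63 − 51 = 12.

b = 12, m = 12, x = 22, d = 4, y = -1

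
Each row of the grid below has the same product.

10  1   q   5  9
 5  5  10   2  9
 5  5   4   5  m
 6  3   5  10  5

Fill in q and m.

Rows 2 and 4 each multiply to 4500, so every row has product 4500.
Row 1: 10×1×5×9 = 450, so the missing entry is 4500 ÷ 450 = 10.
Row 3: 5×5×4×5 = 500, so the missing entry is 4500 ÷ 500 = 9.

q = 10, m = 9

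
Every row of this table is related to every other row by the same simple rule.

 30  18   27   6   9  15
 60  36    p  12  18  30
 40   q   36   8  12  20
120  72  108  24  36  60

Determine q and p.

Each row is a constant multiple of every other row — this is a multiplication table with the headers hidden.
Row 3 is 8/6 = 4/3 times row 1, so its entry in column 2 is 18 × 4/3 = 24.
Row 2 is 12/6 = 2/1 times row 1, so its entry in column 3 is 27 × 2/1 = 54.

q = 24, p = 54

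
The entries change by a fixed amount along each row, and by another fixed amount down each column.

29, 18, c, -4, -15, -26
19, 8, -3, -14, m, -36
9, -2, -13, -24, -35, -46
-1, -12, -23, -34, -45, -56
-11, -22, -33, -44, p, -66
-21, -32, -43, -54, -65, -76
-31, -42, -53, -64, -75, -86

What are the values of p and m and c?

p = -55, m = -25, c = 7

Along each row the entries change by -11 per step; down each column they change by -10.
Row 5: from -11 at column 1, stepping by -11 to column 5 gives -55.
Row 2: from 19 at column 1, stepping by -11 to column 5 gives -25.
Row 1: from 29 at column 1, stepping by -11 to column 3 gives 7.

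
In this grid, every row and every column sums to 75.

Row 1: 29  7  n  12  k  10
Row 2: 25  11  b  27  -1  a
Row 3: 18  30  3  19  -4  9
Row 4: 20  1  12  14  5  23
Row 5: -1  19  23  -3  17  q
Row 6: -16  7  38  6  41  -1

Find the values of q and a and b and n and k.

q = 20, a = 14, b = -1, n = 0, k = 17

Column 5 has -1 − 4 + 5 + 17 + 41 = 58; the blank must be 75 − 58 = 17.
Row 1 has 29 + 7 + 12 + 17 + 10 = 75; the blank must be 75 − 75 = 0.
Column 3 has 0 + 3 + 12 + 23 + 38 = 76; the blank must be 75 − 76 = -1.
Row 2 has 25 + 11 − 1 + 27 − 1 = 61; the blank must be 75 − 61 = 14.
Row 5 has -1 + 19 + 23 − 3 + 17 = 55; the blank must be 75 − 55 = 20.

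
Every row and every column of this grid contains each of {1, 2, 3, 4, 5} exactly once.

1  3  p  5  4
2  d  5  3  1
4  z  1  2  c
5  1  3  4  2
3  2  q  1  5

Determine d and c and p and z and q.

d = 4, c = 3, p = 2, z = 5, q = 4

For row 3, column 5: column 5 already has {1, 2, 4, 5}; that leaves 3.
Cell (3,2): row 3 already has {1, 2, 3, 4} → 5.
Cell (2,2): row 2 already has {1, 2, 3, 5} → 4.
At (row 5, col 3): row 5 already has {1, 2, 3, 5}, so the value is 4.
For row 1, column 3: row 1 already has {1, 3, 4, 5}; that leaves 2.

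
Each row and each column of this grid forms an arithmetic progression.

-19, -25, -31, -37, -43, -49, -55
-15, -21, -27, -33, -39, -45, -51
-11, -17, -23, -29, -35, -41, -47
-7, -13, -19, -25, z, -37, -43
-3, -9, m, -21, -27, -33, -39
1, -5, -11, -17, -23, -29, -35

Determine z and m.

Along each row the entries change by -6 per step; down each column they change by 4.
Row 4: from -7 at column 1, stepping by -6 to column 5 gives -31.
Row 5: from -3 at column 1, stepping by -6 to column 3 gives -15.

z = -31, m = -15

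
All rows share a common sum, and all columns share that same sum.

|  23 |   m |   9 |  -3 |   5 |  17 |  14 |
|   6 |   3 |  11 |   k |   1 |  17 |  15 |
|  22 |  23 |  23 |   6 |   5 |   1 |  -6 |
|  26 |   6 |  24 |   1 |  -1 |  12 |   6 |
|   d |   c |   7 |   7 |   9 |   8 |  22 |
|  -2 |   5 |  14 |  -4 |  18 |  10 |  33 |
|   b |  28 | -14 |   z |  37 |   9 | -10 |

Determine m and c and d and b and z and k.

m = 9, c = 0, d = 21, b = -22, z = 46, k = 21

Rows 3 and 4 both sum to 74, so that's the common total.
Row 1 has 23 + 9 − 3 + 5 + 17 + 14 = 65; the blank must be 74 − 65 = 9.
Row 2 has 6 + 3 + 11 + 1 + 17 + 15 = 53; the blank must be 74 − 53 = 21.
Column 4 has -3 + 21 + 6 + 1 + 7 − 4 = 28; the blank must be 74 − 28 = 46.
Row 7 has 28 − 14 + 46 + 37 + 9 − 10 = 96; the blank must be 74 − 96 = -22.
Column 1 has 23 + 6 + 22 + 26 − 2 − 22 = 53; the blank must be 74 − 53 = 21.
Row 5 has 21 + 7 + 7 + 9 + 8 + 22 = 74; the blank must be 74 − 74 = 0.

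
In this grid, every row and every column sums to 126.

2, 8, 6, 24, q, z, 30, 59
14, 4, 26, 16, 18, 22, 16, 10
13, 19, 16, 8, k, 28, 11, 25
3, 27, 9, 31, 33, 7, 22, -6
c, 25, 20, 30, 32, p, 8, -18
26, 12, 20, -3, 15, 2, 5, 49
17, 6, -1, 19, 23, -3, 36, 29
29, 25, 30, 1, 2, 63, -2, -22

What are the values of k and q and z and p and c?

k = 6, q = -3, z = 0, p = 7, c = 22

The known cells in row 3 total 120, leaving 126 − 120 = 6 for the blank.
The known cells in column 1 total 104, leaving 126 − 104 = 22 for the blank.
The known cells in column 5 total 129, leaving 126 − 129 = -3 for the blank.
The known cells in row 5 total 119, leaving 126 − 119 = 7 for the blank.
The known cells in row 1 total 126, leaving 126 − 126 = 0 for the blank.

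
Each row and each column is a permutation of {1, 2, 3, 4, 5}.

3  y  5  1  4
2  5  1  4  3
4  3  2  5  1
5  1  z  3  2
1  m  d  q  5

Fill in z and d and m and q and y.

z = 4, d = 3, m = 4, q = 2, y = 2

For row 1, column 2: row 1 already has {1, 3, 4, 5}; that leaves 2.
For row 5, column 4: column 4 already has {1, 3, 4, 5}; that leaves 2.
Cell (4,3): row 4 already has {1, 2, 3, 5} → 4.
For row 5, column 3: column 3 already has {1, 2, 4, 5}; that leaves 3.
At (row 5, col 2): row 5 already has {1, 2, 3, 5}, so the value is 4.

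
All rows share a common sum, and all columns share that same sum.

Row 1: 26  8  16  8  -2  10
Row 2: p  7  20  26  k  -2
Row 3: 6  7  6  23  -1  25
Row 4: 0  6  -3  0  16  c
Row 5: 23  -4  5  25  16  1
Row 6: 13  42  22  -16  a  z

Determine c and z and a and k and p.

c = 47, z = -15, a = 20, k = 17, p = -2

Rows 1 and 3 both sum to 66, so that's the common total.
The known cells in column 1 total 68, leaving 66 − 68 = -2 for the blank.
The known cells in row 2 total 49, leaving 66 − 49 = 17 for the blank.
The known cells in column 5 total 46, leaving 66 − 46 = 20 for the blank.
The known cells in row 6 total 81, leaving 66 − 81 = -15 for the blank.
The known cells in row 4 total 19, leaving 66 − 19 = 47 for the blank.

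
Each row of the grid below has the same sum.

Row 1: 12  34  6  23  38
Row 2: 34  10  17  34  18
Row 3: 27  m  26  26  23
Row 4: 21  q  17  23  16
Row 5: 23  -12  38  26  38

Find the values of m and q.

m = 11, q = 36

Rows 1 and 2 both add up to 113, so every row sums to 113.
Row 3: 27 + 26 + 26 + 23 = 102, so the missing entry is 113 − 102 = 11.
Row 4: 21 + 17 + 23 + 16 = 77, so the missing entry is 113 − 77 = 36.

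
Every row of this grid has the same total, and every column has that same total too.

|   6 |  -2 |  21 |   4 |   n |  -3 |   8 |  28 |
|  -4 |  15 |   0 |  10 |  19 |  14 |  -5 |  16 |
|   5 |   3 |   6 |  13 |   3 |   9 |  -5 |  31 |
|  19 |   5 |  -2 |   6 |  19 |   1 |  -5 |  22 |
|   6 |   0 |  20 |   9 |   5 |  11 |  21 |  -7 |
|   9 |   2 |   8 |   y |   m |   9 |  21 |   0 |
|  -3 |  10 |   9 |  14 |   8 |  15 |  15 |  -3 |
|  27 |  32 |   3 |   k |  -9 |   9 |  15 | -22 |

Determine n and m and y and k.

n = 3, m = 17, y = -1, k = 10

Rows 2 and 3 both sum to 65, so that's the common total.
The known cells in row 1 total 62, leaving 65 − 62 = 3 for the blank.
The known cells in column 5 total 48, leaving 65 − 48 = 17 for the blank.
The known cells in row 6 total 66, leaving 65 − 66 = -1 for the blank.
The known cells in row 8 total 55, leaving 65 − 55 = 10 for the blank.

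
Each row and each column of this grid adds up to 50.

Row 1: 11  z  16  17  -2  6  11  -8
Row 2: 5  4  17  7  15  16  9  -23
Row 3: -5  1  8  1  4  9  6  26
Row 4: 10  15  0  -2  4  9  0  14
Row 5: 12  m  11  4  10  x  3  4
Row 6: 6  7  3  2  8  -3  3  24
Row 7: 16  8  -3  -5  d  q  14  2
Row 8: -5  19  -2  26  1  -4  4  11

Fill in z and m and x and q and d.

z = -1, m = -3, x = 9, q = 8, d = 10

Row 1: 11 + 16 + 17 − 2 + 6 + 11 − 8 = 51, so its missing entry is 50 − 51 = -1.
Column 5: -2 + 15 + 4 + 4 + 10 + 8 + 1 = 40, so its missing entry is 50 − 40 = 10.
Row 7: 16 + 8 − 3 − 5 + 10 + 14 + 2 = 42, so its missing entry is 50 − 42 = 8.
Column 6: 6 + 16 + 9 + 9 − 3 + 8 − 4 = 41, so its missing entry is 50 − 41 = 9.
Row 5: 12 + 11 + 4 + 10 + 9 + 3 + 4 = 53, so its missing entry is 50 − 53 = -3.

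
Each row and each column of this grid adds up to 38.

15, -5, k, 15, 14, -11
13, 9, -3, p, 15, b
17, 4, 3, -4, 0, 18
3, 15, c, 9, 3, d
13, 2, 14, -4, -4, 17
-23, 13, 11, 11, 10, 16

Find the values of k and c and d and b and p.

k = 10, c = 3, d = 5, b = -7, p = 11

Row 1 has 15 − 5 + 15 + 14 − 11 = 28; the blank must be 38 − 28 = 10.
Column 3 has 10 − 3 + 3 + 14 + 11 = 35; the blank must be 38 − 35 = 3.
Column 4 has 15 − 4 + 9 − 4 + 11 = 27; the blank must be 38 − 27 = 11.
Row 2 has 13 + 9 − 3 + 11 + 15 = 45; the blank must be 38 − 45 = -7.
Row 4 has 3 + 15 + 3 + 9 + 3 = 33; the blank must be 38 − 33 = 5.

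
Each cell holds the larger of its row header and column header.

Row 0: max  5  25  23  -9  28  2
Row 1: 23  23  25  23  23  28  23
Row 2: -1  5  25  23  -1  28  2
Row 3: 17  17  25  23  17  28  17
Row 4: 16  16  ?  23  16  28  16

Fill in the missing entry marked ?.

25

max(16, 25) = 25.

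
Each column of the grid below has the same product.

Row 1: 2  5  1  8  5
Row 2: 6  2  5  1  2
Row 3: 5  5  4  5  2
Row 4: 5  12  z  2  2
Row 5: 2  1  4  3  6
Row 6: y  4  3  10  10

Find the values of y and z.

Columns 2 and 5 each multiply to 2400, so every column has product 2400.
Column 1: 2×6×5×5×2 = 600, so the missing entry is 2400 ÷ 600 = 4.
Column 3: 1×5×4×4×3 = 240, so the missing entry is 2400 ÷ 240 = 10.

y = 4, z = 10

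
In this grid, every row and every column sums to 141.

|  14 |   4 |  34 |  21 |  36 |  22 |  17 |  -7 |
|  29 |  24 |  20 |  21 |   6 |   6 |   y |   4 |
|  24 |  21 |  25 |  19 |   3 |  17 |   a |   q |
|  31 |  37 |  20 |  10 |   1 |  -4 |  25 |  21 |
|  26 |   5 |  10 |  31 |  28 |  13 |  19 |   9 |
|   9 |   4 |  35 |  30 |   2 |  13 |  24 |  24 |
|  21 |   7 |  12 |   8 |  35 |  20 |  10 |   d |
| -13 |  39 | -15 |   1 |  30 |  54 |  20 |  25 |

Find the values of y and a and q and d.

y = 31, a = -5, q = 37, d = 28

Row 7: 21 + 7 + 12 + 8 + 35 + 20 + 10 = 113, so its missing entry is 141 − 113 = 28.
Row 2: 29 + 24 + 20 + 21 + 6 + 6 + 4 = 110, so its missing entry is 141 − 110 = 31.
Column 7: 17 + 31 + 25 + 19 + 24 + 10 + 20 = 146, so its missing entry is 141 − 146 = -5.
Row 3: 24 + 21 + 25 + 19 + 3 + 17 − 5 = 104, so its missing entry is 141 − 104 = 37.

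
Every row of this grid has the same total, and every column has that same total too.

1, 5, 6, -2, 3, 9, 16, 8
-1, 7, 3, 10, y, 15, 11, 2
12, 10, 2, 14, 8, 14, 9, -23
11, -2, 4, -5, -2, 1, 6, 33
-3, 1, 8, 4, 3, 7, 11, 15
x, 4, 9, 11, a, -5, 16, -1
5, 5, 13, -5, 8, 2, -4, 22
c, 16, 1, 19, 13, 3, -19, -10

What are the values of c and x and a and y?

Rows 1 and 3 both sum to 46, so that's the common total.
Row 8: 16 + 1 + 19 + 13 + 3 − 19 − 10 = 23, so its missing entry is 46 − 23 = 23.
Column 1: 1 − 1 + 12 + 11 − 3 + 5 + 23 = 48, so its missing entry is 46 − 48 = -2.
Row 6: -2 + 4 + 9 + 11 − 5 + 16 − 1 = 32, so its missing entry is 46 − 32 = 14.
Row 2: -1 + 7 + 3 + 10 + 15 + 11 + 2 = 47, so its missing entry is 46 − 47 = -1.

c = 23, x = -2, a = 14, y = -1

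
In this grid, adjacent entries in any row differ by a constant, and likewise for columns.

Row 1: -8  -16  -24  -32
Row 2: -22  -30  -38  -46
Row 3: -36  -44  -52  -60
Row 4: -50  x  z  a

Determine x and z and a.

x = -58, z = -66, a = -74

Along each row the entries change by -8 per step; down each column they change by -14.
Column 2: from -16 at row 1, stepping by -14 to row 4 gives -58.
Column 3: from -24 at row 1, stepping by -14 to row 4 gives -66.
Column 4: from -32 at row 1, stepping by -14 to row 4 gives -74.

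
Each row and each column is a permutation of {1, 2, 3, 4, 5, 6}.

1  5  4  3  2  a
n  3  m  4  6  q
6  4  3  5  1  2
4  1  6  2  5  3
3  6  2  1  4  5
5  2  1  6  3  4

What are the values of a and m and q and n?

a = 6, m = 5, q = 1, n = 2

At (row 2, col 1): column 1 already has {1, 3, 4, 5, 6}, so the value is 2.
For row 2, column 3: column 3 already has {1, 2, 3, 4, 6}; that leaves 5.
At (row 1, col 6): row 1 already has {1, 2, 3, 4, 5}, so the value is 6.
Cell (2,6): row 2 already has {2, 3, 4, 5, 6} → 1.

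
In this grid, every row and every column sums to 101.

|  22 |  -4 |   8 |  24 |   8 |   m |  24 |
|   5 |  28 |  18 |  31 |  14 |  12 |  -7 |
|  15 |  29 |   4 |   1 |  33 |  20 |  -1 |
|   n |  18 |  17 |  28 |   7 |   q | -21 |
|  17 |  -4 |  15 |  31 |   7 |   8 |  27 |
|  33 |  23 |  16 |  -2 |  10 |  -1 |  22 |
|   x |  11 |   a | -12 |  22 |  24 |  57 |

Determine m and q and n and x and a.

m = 19, q = 19, n = 33, x = -24, a = 23

Column 3: 8 + 18 + 4 + 17 + 15 + 16 = 78, so its missing entry is 101 − 78 = 23.
Row 1: 22 − 4 + 8 + 24 + 8 + 24 = 82, so its missing entry is 101 − 82 = 19.
Row 7: 11 + 23 − 12 + 22 + 24 + 57 = 125, so its missing entry is 101 − 125 = -24.
Column 1: 22 + 5 + 15 + 17 + 33 − 24 = 68, so its missing entry is 101 − 68 = 33.
Row 4: 33 + 18 + 17 + 28 + 7 − 21 = 82, so its missing entry is 101 − 82 = 19.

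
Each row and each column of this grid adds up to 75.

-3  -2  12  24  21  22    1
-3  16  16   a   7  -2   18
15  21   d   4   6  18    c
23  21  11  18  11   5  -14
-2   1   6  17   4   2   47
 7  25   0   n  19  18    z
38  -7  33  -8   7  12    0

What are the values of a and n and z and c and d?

a = 23, n = -3, z = 9, c = 14, d = -3

The known cells in column 3 total 78, leaving 75 − 78 = -3 for the blank.
The known cells in row 3 total 61, leaving 75 − 61 = 14 for the blank.
The known cells in column 7 total 66, leaving 75 − 66 = 9 for the blank.
The known cells in row 6 total 78, leaving 75 − 78 = -3 for the blank.
The known cells in row 2 total 52, leaving 75 − 52 = 23 for the blank.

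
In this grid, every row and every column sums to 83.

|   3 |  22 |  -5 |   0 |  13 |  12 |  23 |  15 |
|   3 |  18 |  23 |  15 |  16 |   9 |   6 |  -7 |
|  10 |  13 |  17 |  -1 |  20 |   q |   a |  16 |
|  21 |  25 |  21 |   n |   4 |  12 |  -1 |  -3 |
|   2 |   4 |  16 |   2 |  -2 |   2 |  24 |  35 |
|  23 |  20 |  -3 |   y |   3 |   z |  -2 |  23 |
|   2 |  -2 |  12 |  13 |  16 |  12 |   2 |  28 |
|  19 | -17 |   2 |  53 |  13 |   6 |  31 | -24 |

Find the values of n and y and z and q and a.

The known cells in row 4 total 79, leaving 83 − 79 = 4 for the blank.
The known cells in column 7 total 83, leaving 83 − 83 = 0 for the blank.
The known cells in column 4 total 86, leaving 83 − 86 = -3 for the blank.
The known cells in row 6 total 61, leaving 83 − 61 = 22 for the blank.
The known cells in row 3 total 75, leaving 83 − 75 = 8 for the blank.

n = 4, y = -3, z = 22, q = 8, a = 0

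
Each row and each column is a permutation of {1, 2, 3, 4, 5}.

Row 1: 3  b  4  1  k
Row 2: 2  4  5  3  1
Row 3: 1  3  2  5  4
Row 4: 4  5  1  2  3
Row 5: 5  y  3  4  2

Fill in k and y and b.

At (row 1, col 5): column 5 already has {1, 2, 3, 4}, so the value is 5.
For row 1, column 2: row 1 already has {1, 3, 4, 5}; that leaves 2.
At (row 5, col 2): row 5 already has {2, 3, 4, 5}, so the value is 1.

k = 5, y = 1, b = 2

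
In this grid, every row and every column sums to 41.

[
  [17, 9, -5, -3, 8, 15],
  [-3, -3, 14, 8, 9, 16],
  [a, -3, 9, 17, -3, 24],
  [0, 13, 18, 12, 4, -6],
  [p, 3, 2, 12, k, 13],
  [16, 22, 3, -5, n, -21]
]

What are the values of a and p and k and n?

Row 6 has 16 + 22 + 3 − 5 − 21 = 15; the blank must be 41 − 15 = 26.
Column 5 has 8 + 9 − 3 + 4 + 26 = 44; the blank must be 41 − 44 = -3.
Row 5 has 3 + 2 + 12 − 3 + 13 = 27; the blank must be 41 − 27 = 14.
Row 3 has -3 + 9 + 17 − 3 + 24 = 44; the blank must be 41 − 44 = -3.

a = -3, p = 14, k = -3, n = 26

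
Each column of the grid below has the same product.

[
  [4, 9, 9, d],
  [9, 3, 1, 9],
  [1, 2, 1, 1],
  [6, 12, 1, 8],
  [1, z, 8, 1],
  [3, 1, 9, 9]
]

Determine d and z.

d = 1, z = 1

Columns 1 and 3 each multiply to 648, so every column has product 648.
Column 4: 9×1×8×1×9 = 648, so the missing entry is 648 ÷ 648 = 1.
Column 2: 9×3×2×12×1 = 648, so the missing entry is 648 ÷ 648 = 1.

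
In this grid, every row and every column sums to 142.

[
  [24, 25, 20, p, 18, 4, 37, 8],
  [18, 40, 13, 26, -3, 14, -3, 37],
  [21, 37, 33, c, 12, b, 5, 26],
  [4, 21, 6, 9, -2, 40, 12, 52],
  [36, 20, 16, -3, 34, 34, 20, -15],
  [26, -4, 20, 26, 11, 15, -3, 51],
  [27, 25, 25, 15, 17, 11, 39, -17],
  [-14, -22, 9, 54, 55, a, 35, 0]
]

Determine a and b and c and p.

The known cells in row 8 total 117, leaving 142 − 117 = 25 for the blank.
The known cells in column 6 total 143, leaving 142 − 143 = -1 for the blank.
The known cells in row 3 total 133, leaving 142 − 133 = 9 for the blank.
The known cells in row 1 total 136, leaving 142 − 136 = 6 for the blank.

a = 25, b = -1, c = 9, p = 6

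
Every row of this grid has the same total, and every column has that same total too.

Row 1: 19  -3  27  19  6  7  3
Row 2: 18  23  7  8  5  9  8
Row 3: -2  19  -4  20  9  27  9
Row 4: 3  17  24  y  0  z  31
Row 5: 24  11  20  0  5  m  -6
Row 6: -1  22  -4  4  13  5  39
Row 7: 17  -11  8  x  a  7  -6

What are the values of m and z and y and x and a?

m = 24, z = -1, y = 4, x = 23, a = 40

Rows 1 and 2 both sum to 78, so that's the common total.
Column 5 has 6 + 5 + 9 + 0 + 5 + 13 = 38; the blank must be 78 − 38 = 40.
Row 5 has 24 + 11 + 20 + 0 + 5 − 6 = 54; the blank must be 78 − 54 = 24.
Row 7 has 17 − 11 + 8 + 40 + 7 − 6 = 55; the blank must be 78 − 55 = 23.
Column 4 has 19 + 8 + 20 + 0 + 4 + 23 = 74; the blank must be 78 − 74 = 4.
Row 4 has 3 + 17 + 24 + 4 + 0 + 31 = 79; the blank must be 78 − 79 = -1.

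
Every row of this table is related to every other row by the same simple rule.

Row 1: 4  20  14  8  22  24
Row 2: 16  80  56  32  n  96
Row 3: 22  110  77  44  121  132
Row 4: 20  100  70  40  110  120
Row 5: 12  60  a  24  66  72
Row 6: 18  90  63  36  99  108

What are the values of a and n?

Each row is a constant multiple of every other row — this is a multiplication table with the headers hidden.
Row 5 is 72/24 = 3/1 times row 1, so its entry in column 3 is 14 × 3/1 = 42.
Row 2 is 96/24 = 4/1 times row 1, so its entry in column 5 is 22 × 4/1 = 88.

a = 42, n = 88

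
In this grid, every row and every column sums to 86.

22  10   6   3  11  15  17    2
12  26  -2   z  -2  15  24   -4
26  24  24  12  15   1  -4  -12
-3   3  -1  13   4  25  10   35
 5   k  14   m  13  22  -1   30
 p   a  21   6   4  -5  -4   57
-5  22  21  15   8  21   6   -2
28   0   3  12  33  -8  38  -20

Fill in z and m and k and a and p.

Column 1: 22 + 12 + 26 − 3 + 5 − 5 + 28 = 85, so its missing entry is 86 − 85 = 1.
Row 6: 1 + 21 + 6 + 4 − 5 − 4 + 57 = 80, so its missing entry is 86 − 80 = 6.
Column 2: 10 + 26 + 24 + 3 + 6 + 22 + 0 = 91, so its missing entry is 86 − 91 = -5.
Row 5: 5 − 5 + 14 + 13 + 22 − 1 + 30 = 78, so its missing entry is 86 − 78 = 8.
Row 2: 12 + 26 − 2 − 2 + 15 + 24 − 4 = 69, so its missing entry is 86 − 69 = 17.

z = 17, m = 8, k = -5, a = 6, p = 1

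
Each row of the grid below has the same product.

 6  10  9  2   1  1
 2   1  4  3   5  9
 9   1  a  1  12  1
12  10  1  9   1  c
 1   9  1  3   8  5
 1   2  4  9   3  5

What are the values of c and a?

Rows 1 and 5 each multiply to 1080, so every row has product 1080.
Row 4: 12×10×1×9×1 = 1080, so the missing entry is 1080 ÷ 1080 = 1.
Row 3: 9×1×1×12×1 = 108, so the missing entry is 1080 ÷ 108 = 10.

c = 1, a = 10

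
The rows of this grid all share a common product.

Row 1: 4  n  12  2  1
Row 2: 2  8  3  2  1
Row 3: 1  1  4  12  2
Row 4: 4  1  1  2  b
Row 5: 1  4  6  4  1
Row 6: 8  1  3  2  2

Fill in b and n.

b = 12, n = 1

Rows 3 and 5 each multiply to 96, so every row has product 96.
Row 4: 4×1×1×2 = 8, so the missing entry is 96 ÷ 8 = 12.
Row 1: 4×12×2×1 = 96, so the missing entry is 96 ÷ 96 = 1.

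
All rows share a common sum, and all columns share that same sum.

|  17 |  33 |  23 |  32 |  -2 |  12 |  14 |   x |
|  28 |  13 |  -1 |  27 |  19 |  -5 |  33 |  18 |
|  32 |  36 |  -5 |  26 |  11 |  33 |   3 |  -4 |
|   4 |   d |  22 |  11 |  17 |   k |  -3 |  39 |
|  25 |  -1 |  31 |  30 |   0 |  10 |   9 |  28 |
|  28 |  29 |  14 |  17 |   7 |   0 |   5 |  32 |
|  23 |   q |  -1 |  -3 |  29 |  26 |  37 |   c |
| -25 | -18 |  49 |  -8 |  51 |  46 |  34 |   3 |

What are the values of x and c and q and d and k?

x = 3, c = 13, q = 8, d = 32, k = 10

Rows 2 and 3 both sum to 132, so that's the common total.
Row 1: 17 + 33 + 23 + 32 − 2 + 12 + 14 = 129, so its missing entry is 132 − 129 = 3.
Column 8: 3 + 18 − 4 + 39 + 28 + 32 + 3 = 119, so its missing entry is 132 − 119 = 13.
Row 7: 23 − 1 − 3 + 29 + 26 + 37 + 13 = 124, so its missing entry is 132 − 124 = 8.
Column 2: 33 + 13 + 36 − 1 + 29 + 8 − 18 = 100, so its missing entry is 132 − 100 = 32.
Row 4: 4 + 32 + 22 + 11 + 17 − 3 + 39 = 122, so its missing entry is 132 − 122 = 10.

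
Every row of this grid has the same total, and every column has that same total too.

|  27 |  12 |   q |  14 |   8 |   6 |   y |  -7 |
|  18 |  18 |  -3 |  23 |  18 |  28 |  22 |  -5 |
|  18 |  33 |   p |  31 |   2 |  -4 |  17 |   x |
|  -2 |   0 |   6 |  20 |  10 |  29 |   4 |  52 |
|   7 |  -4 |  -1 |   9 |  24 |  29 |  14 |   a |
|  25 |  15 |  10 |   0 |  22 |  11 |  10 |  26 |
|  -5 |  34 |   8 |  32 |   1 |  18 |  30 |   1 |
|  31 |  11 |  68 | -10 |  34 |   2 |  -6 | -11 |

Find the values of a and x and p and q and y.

a = 41, x = 22, p = 0, q = 31, y = 28

Rows 2 and 4 both sum to 119, so that's the common total.
Column 7: 22 + 17 + 4 + 14 + 10 + 30 − 6 = 91, so its missing entry is 119 − 91 = 28.
Row 1: 27 + 12 + 14 + 8 + 6 + 28 − 7 = 88, so its missing entry is 119 − 88 = 31.
Column 3: 31 − 3 + 6 − 1 + 10 + 8 + 68 = 119, so its missing entry is 119 − 119 = 0.
Row 3: 18 + 33 + 0 + 31 + 2 − 4 + 17 = 97, so its missing entry is 119 − 97 = 22.
Row 5: 7 − 4 − 1 + 9 + 24 + 29 + 14 = 78, so its missing entry is 119 − 78 = 41.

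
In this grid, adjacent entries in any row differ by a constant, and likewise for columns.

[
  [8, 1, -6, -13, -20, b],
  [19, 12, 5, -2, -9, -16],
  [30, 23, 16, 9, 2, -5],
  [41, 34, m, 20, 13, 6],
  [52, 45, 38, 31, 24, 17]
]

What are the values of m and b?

m = 27, b = -27

Along each row the entries change by -7 per step; down each column they change by 11.
Row 4: from 41 at column 1, stepping by -7 to column 3 gives 27.
Row 1: from 8 at column 1, stepping by -7 to column 6 gives -27.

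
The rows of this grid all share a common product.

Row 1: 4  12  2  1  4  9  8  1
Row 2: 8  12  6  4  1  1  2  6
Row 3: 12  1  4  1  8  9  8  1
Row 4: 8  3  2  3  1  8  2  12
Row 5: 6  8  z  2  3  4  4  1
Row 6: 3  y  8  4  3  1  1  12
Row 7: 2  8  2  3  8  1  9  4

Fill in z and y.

z = 6, y = 8

Rows 1 and 3 each multiply to 27648, so every row has product 27648.
Row 5: 6×8×2×3×4×4×1 = 4608, so the missing entry is 27648 ÷ 4608 = 6.
Row 6: 3×8×4×3×1×1×12 = 3456, so the missing entry is 27648 ÷ 3456 = 8.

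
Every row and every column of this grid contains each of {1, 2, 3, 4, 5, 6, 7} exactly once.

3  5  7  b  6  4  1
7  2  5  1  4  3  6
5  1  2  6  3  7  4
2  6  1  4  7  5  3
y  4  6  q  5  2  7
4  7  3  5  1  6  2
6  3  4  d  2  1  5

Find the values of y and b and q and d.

At (row 1, col 4): row 1 already has {1, 3, 4, 5, 6, 7}, so the value is 2.
For row 5, column 1: column 1 already has {2, 3, 4, 5, 6, 7}; that leaves 1.
For row 5, column 4: row 5 already has {1, 2, 4, 5, 6, 7}; that leaves 3.
At (row 7, col 4): row 7 already has {1, 2, 3, 4, 5, 6}, so the value is 7.

y = 1, b = 2, q = 3, d = 7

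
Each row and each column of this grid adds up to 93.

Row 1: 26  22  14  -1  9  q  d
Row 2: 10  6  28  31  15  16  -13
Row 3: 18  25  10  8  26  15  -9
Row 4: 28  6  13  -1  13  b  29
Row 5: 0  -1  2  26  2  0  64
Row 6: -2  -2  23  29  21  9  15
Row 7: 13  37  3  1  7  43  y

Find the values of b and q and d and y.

The known cells in row 7 total 104, leaving 93 − 104 = -11 for the blank.
The known cells in column 7 total 75, leaving 93 − 75 = 18 for the blank.
The known cells in row 4 total 88, leaving 93 − 88 = 5 for the blank.
The known cells in row 1 total 88, leaving 93 − 88 = 5 for the blank.

b = 5, q = 5, d = 18, y = -11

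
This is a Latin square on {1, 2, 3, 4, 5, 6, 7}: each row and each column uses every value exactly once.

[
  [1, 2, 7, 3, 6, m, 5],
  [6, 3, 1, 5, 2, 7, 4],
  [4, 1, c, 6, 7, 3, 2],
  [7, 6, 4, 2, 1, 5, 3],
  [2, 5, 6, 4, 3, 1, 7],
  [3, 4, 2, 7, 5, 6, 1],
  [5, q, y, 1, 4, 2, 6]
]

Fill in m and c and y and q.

m = 4, c = 5, y = 3, q = 7

Cell (7,2): column 2 already has {1, 2, 3, 4, 5, 6} → 7.
At (row 7, col 3): row 7 already has {1, 2, 4, 5, 6, 7}, so the value is 3.
Cell (1,6): row 1 already has {1, 2, 3, 5, 6, 7} → 4.
At (row 3, col 3): row 3 already has {1, 2, 3, 4, 6, 7}, so the value is 5.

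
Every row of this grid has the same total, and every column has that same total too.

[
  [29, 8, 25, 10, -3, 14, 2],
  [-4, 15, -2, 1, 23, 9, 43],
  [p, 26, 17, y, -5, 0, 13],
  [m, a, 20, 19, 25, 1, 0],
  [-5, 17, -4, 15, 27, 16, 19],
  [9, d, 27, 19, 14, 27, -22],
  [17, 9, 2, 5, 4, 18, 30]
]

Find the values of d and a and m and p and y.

Rows 1 and 2 both sum to 85, so that's the common total.
Row 6 has 9 + 27 + 19 + 14 + 27 − 22 = 74; the blank must be 85 − 74 = 11.
Column 2 has 8 + 15 + 26 + 17 + 11 + 9 = 86; the blank must be 85 − 86 = -1.
Row 4 has -1 + 20 + 19 + 25 + 1 + 0 = 64; the blank must be 85 − 64 = 21.
Column 1 has 29 − 4 + 21 − 5 + 9 + 17 = 67; the blank must be 85 − 67 = 18.
Row 3 has 18 + 26 + 17 − 5 + 0 + 13 = 69; the blank must be 85 − 69 = 16.

d = 11, a = -1, m = 21, p = 18, y = 16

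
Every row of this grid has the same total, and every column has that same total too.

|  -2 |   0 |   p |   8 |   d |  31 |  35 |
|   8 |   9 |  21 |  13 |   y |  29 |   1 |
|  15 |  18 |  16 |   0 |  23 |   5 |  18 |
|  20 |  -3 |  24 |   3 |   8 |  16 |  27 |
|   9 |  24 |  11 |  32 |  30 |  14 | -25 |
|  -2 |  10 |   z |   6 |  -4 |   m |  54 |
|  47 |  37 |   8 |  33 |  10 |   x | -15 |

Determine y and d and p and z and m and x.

y = 14, d = 14, p = 9, z = 6, m = 25, x = -25

Rows 3 and 4 both sum to 95, so that's the common total.
The known cells in row 7 total 120, leaving 95 − 120 = -25 for the blank.
The known cells in column 6 total 70, leaving 95 − 70 = 25 for the blank.
The known cells in row 2 total 81, leaving 95 − 81 = 14 for the blank.
The known cells in column 5 total 81, leaving 95 − 81 = 14 for the blank.
The known cells in row 1 total 86, leaving 95 − 86 = 9 for the blank.
The known cells in row 6 total 89, leaving 95 − 89 = 6 for the blank.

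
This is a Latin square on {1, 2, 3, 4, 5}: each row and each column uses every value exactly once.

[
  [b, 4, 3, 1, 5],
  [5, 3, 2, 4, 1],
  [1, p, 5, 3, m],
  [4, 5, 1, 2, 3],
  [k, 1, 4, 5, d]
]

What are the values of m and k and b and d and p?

m = 4, k = 3, b = 2, d = 2, p = 2

For row 3, column 2: column 2 already has {1, 3, 4, 5}; that leaves 2.
For row 3, column 5: row 3 already has {1, 2, 3, 5}; that leaves 4.
Cell (5,5): column 5 already has {1, 3, 4, 5} → 2.
At (row 5, col 1): row 5 already has {1, 2, 4, 5}, so the value is 3.
At (row 1, col 1): row 1 already has {1, 3, 4, 5}, so the value is 2.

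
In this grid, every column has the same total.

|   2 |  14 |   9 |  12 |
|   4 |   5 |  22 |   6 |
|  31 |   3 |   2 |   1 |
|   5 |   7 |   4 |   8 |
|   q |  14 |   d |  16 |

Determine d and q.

d = 6, q = 1

The complete columns each total 43.
Column 3 is missing 43 − 37 = 6 (since 9 + 22 + 2 + 4 = 37).
Column 1 is missing 43 − 42 = 1 (since 2 + 4 + 31 + 5 = 42).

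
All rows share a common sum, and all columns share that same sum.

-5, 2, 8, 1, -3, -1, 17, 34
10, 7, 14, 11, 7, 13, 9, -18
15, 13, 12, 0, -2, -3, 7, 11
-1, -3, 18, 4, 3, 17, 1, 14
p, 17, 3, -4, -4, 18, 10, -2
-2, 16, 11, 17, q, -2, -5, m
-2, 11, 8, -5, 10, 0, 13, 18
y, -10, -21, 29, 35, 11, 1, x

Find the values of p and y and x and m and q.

Rows 1 and 2 both sum to 53, so that's the common total.
The known cells in row 5 total 38, leaving 53 − 38 = 15 for the blank.
The known cells in column 5 total 46, leaving 53 − 46 = 7 for the blank.
The known cells in column 1 total 30, leaving 53 − 30 = 23 for the blank.
The known cells in row 8 total 68, leaving 53 − 68 = -15 for the blank.
The known cells in row 6 total 42, leaving 53 − 42 = 11 for the blank.

p = 15, y = 23, x = -15, m = 11, q = 7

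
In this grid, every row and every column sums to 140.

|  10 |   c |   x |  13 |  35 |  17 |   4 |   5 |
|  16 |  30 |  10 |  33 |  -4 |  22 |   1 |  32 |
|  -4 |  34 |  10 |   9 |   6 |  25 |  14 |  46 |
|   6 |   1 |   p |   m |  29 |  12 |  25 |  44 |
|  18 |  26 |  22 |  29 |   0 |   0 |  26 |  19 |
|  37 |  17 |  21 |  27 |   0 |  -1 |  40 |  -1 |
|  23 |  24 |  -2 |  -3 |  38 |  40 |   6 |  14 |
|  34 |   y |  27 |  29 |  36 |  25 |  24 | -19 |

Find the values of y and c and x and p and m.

y = -16, c = 24, x = 32, p = 20, m = 3

Row 8: 34 + 27 + 29 + 36 + 25 + 24 − 19 = 156, so its missing entry is 140 − 156 = -16.
Column 2: 30 + 34 + 1 + 26 + 17 + 24 − 16 = 116, so its missing entry is 140 − 116 = 24.
Row 1: 10 + 24 + 13 + 35 + 17 + 4 + 5 = 108, so its missing entry is 140 − 108 = 32.
Column 4: 13 + 33 + 9 + 29 + 27 − 3 + 29 = 137, so its missing entry is 140 − 137 = 3.
Row 4: 6 + 1 + 3 + 29 + 12 + 25 + 44 = 120, so its missing entry is 140 − 120 = 20.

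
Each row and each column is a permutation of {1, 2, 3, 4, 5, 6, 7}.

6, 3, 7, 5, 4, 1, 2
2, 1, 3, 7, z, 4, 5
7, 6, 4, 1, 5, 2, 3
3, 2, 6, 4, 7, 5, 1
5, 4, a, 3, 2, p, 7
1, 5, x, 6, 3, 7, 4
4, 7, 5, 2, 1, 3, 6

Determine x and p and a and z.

x = 2, p = 6, a = 1, z = 6

Cell (5,6): column 6 already has {1, 2, 3, 4, 5, 7} → 6.
Cell (5,3): row 5 already has {2, 3, 4, 5, 6, 7} → 1.
Cell (2,5): row 2 already has {1, 2, 3, 4, 5, 7} → 6.
For row 6, column 3: row 6 already has {1, 3, 4, 5, 6, 7}; that leaves 2.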